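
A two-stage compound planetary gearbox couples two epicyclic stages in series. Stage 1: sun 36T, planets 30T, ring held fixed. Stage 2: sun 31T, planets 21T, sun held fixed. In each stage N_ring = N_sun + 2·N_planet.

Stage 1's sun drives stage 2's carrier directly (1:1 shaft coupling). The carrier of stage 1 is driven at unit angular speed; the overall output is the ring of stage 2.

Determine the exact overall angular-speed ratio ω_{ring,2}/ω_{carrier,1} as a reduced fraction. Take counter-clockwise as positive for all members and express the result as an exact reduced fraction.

Stage 1: N_ring = 36 + 2·30 = 96
Stage 1: 36(ω_s−ω_c) = −96(ω_r−ω_c),  ω_r=0, ω_c=1
Stage 1: ω_s = 1 − (96/36)(0−1) = 11/3
  ⇒ ω_s¹/ω_c¹ = 11/3
Stage 2: N_ring = 31 + 2·21 = 73
Stage 2: 31(ω_s−ω_c) = −73(ω_r−ω_c),  ω_s=0, ω_c=1
Stage 2: ω_r = 1 − (31/73)(0−1) = 104/73
  ⇒ ω_r²/ω_c² = 104/73
Coupling ω_c² = ω_s¹ ⇒ overall = 11/3 × 104/73 = 1144/219

1144/219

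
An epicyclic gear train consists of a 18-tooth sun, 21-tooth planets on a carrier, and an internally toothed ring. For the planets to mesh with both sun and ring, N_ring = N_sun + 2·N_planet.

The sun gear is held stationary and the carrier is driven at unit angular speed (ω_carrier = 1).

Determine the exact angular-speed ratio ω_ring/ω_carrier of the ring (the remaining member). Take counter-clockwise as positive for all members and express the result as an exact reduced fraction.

N_ring = 18 + 2·21 = 60
18(ω_s−ω_c) = −60(ω_r−ω_c),  ω_s=0, ω_c=1
ω_r = 1 − (18/60)(0−1) = 13/10
ω_r/ω_c = 13/10

13/10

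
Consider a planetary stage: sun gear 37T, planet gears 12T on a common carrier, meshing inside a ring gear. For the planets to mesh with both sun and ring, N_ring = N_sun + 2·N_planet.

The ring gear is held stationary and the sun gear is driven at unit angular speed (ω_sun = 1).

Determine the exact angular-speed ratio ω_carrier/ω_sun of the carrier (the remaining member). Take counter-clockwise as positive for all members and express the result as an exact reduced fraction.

37/98

N_ring = 37 + 2·12 = 61
37(ω_s−ω_c) = −61(ω_r−ω_c),  ω_r=0, ω_s=1
37(1−ω_c) = −61(0−ω_c)  ⇒  98ω_c = 37  ⇒  ω_c = 37/98
ω_c/ω_s = 37/98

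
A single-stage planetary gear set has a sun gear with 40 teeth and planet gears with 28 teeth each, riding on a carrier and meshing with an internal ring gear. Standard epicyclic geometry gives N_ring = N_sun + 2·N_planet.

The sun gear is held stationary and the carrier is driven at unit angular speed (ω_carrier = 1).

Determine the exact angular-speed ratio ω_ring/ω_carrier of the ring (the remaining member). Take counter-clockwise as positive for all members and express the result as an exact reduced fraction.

17/12

N_ring = 40 + 2·28 = 96
40(ω_s−ω_c) = −96(ω_r−ω_c),  ω_s=0, ω_c=1
ω_r = 1 − (40/96)(0−1) = 17/12
ω_r/ω_c = 17/12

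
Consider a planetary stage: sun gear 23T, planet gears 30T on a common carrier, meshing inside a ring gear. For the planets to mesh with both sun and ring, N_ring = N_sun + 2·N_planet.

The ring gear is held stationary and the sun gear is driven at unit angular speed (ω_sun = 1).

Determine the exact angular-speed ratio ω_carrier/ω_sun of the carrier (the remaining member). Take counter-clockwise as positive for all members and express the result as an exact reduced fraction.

N_ring = 23 + 2·30 = 83
23(ω_s−ω_c) = −83(ω_r−ω_c),  ω_r=0, ω_s=1
23(1−ω_c) = −83(0−ω_c)  ⇒  106ω_c = 23  ⇒  ω_c = 23/106
ω_c/ω_s = 23/106

23/106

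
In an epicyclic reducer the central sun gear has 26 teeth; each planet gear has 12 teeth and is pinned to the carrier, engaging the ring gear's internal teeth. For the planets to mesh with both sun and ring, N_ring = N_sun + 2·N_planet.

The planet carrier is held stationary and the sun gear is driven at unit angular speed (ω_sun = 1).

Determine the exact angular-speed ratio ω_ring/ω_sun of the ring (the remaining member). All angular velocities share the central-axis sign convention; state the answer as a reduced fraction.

N_ring = 26 + 2·12 = 50
26(ω_s−ω_c) = −50(ω_r−ω_c),  ω_c=0, ω_s=1
ω_r = 0 − (26/50)(1−0) = -13/25
ω_r/ω_s = -13/25

-13/25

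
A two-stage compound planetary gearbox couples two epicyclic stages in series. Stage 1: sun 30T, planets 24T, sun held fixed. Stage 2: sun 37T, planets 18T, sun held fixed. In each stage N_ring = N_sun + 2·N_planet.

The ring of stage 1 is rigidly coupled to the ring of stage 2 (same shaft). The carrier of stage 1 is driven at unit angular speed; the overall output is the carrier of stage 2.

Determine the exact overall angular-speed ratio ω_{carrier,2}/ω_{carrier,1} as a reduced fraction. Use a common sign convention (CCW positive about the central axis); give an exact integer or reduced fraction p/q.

657/715

Stage 1: N_ring = 30 + 2·24 = 78
Stage 1: 30(ω_s−ω_c) = −78(ω_r−ω_c),  ω_s=0, ω_c=1
Stage 1: ω_r = 1 − (30/78)(0−1) = 18/13
  ⇒ ω_r¹/ω_c¹ = 18/13
Stage 2: N_ring = 37 + 2·18 = 73
Stage 2: 37(ω_s−ω_c) = −73(ω_r−ω_c),  ω_s=0, ω_r=1
Stage 2: 37(0−ω_c) = −73(1−ω_c)  ⇒  110ω_c = 73  ⇒  ω_c = 73/110
  ⇒ ω_c²/ω_r² = 73/110
Coupling ω_r² = ω_r¹ ⇒ overall = 18/13 × 73/110 = 657/715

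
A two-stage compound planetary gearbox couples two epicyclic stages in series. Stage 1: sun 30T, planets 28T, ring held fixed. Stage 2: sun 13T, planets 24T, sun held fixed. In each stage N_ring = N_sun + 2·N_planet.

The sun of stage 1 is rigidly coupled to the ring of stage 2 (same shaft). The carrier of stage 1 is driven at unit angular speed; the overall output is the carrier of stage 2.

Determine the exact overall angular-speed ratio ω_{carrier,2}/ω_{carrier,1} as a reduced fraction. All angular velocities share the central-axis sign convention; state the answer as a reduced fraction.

Stage 1: N_ring = 30 + 2·28 = 86
Stage 1: 30(ω_s−ω_c) = −86(ω_r−ω_c),  ω_r=0, ω_c=1
Stage 1: ω_s = 1 − (86/30)(0−1) = 58/15
  ⇒ ω_s¹/ω_c¹ = 58/15
Stage 2: N_ring = 13 + 2·24 = 61
Stage 2: 13(ω_s−ω_c) = −61(ω_r−ω_c),  ω_s=0, ω_r=1
Stage 2: 13(0−ω_c) = −61(1−ω_c)  ⇒  74ω_c = 61  ⇒  ω_c = 61/74
  ⇒ ω_c²/ω_r² = 61/74
Coupling ω_r² = ω_s¹ ⇒ overall = 58/15 × 61/74 = 1769/555

1769/555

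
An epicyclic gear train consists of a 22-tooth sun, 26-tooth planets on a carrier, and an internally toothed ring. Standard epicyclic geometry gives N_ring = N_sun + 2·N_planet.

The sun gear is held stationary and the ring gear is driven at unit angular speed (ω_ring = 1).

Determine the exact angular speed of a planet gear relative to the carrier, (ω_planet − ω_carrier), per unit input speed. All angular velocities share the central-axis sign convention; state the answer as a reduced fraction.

407/624

N_ring = 22 + 2·26 = 74
22(ω_s−ω_c) = −74(ω_r−ω_c),  ω_s=0, ω_r=1
22(0−ω_c) = −74(1−ω_c)  ⇒  96ω_c = 74  ⇒  ω_c = 37/48
sun–planet: 22·(0−37/48) = −26·(ω_p−ω_c)  ⇒  ω_p−ω_c = −(22/26)·(-37/48) = 407/624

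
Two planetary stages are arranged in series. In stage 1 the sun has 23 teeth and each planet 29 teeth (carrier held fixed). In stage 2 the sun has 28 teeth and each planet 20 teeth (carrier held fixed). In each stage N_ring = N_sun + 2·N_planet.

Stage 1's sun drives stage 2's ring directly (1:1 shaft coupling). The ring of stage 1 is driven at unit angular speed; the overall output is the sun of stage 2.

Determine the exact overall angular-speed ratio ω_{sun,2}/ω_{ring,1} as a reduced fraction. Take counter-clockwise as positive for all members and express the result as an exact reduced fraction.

1377/161

Stage 1: N_ring = 23 + 2·29 = 81
Stage 1: 23(ω_s−ω_c) = −81(ω_r−ω_c),  ω_c=0, ω_r=1
Stage 1: ω_s = 0 − (81/23)(1−0) = -81/23
  ⇒ ω_s¹/ω_r¹ = -81/23
Stage 2: N_ring = 28 + 2·20 = 68
Stage 2: 28(ω_s−ω_c) = −68(ω_r−ω_c),  ω_c=0, ω_r=1
Stage 2: ω_s = 0 − (68/28)(1−0) = -17/7
  ⇒ ω_s²/ω_r² = -17/7
Coupling ω_r² = ω_s¹ ⇒ overall = -81/23 × -17/7 = 1377/161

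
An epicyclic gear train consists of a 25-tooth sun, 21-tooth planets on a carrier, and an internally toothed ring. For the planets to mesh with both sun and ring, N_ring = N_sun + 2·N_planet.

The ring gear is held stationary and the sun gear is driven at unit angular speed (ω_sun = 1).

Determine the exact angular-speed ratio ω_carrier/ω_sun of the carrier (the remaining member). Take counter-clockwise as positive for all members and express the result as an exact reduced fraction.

N_ring = 25 + 2·21 = 67
25(ω_s−ω_c) = −67(ω_r−ω_c),  ω_r=0, ω_s=1
25(1−ω_c) = −67(0−ω_c)  ⇒  92ω_c = 25  ⇒  ω_c = 25/92
ω_c/ω_s = 25/92

25/92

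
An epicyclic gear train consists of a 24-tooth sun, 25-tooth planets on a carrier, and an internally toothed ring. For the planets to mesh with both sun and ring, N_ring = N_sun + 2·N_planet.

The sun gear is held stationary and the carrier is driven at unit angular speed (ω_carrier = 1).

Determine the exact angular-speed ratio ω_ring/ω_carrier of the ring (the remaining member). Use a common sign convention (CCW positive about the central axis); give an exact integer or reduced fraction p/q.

49/37

N_ring = 24 + 2·25 = 74
24(ω_s−ω_c) = −74(ω_r−ω_c),  ω_s=0, ω_c=1
ω_r = 1 − (24/74)(0−1) = 49/37
ω_r/ω_c = 49/37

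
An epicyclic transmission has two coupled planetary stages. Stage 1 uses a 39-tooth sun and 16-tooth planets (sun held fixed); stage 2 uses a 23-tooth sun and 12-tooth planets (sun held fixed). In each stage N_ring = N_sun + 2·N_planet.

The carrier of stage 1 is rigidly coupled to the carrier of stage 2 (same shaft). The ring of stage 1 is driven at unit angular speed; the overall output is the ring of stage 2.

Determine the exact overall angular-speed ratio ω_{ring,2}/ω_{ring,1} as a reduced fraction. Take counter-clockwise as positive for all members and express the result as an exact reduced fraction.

497/517

Stage 1: N_ring = 39 + 2·16 = 71
Stage 1: 39(ω_s−ω_c) = −71(ω_r−ω_c),  ω_s=0, ω_r=1
Stage 1: 39(0−ω_c) = −71(1−ω_c)  ⇒  110ω_c = 71  ⇒  ω_c = 71/110
  ⇒ ω_c¹/ω_r¹ = 71/110
Stage 2: N_ring = 23 + 2·12 = 47
Stage 2: 23(ω_s−ω_c) = −47(ω_r−ω_c),  ω_s=0, ω_c=1
Stage 2: ω_r = 1 − (23/47)(0−1) = 70/47
  ⇒ ω_r²/ω_c² = 70/47
Coupling ω_c² = ω_c¹ ⇒ overall = 71/110 × 70/47 = 497/517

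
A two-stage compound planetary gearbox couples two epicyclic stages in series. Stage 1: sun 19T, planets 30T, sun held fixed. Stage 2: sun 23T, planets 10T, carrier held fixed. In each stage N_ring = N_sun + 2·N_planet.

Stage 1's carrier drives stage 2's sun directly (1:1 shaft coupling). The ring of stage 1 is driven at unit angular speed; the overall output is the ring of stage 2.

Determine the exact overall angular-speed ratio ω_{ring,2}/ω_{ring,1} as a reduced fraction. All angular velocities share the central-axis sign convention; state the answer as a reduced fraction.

-1817/4214

Stage 1: N_ring = 19 + 2·30 = 79
Stage 1: 19(ω_s−ω_c) = −79(ω_r−ω_c),  ω_s=0, ω_r=1
Stage 1: 19(0−ω_c) = −79(1−ω_c)  ⇒  98ω_c = 79  ⇒  ω_c = 79/98
  ⇒ ω_c¹/ω_r¹ = 79/98
Stage 2: N_ring = 23 + 2·10 = 43
Stage 2: 23(ω_s−ω_c) = −43(ω_r−ω_c),  ω_c=0, ω_s=1
Stage 2: ω_r = 0 − (23/43)(1−0) = -23/43
  ⇒ ω_r²/ω_s² = -23/43
Coupling ω_s² = ω_c¹ ⇒ overall = 79/98 × -23/43 = -1817/4214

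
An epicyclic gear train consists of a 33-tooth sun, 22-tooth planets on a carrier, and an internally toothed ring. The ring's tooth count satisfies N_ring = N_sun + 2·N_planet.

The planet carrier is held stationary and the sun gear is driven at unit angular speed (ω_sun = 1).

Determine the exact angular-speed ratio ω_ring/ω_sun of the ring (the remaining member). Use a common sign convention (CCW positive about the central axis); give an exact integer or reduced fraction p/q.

N_ring = 33 + 2·22 = 77
33(ω_s−ω_c) = −77(ω_r−ω_c),  ω_c=0, ω_s=1
ω_r = 0 − (33/77)(1−0) = -3/7
ω_r/ω_s = -3/7

-3/7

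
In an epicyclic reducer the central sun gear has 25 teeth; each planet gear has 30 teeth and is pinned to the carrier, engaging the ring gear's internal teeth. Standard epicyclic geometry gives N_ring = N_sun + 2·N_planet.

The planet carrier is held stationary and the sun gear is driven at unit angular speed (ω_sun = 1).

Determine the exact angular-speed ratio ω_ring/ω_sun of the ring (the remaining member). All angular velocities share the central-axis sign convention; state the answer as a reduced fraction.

-5/17

N_ring = 25 + 2·30 = 85
25(ω_s−ω_c) = −85(ω_r−ω_c),  ω_c=0, ω_s=1
ω_r = 0 − (25/85)(1−0) = -5/17
ω_r/ω_s = -5/17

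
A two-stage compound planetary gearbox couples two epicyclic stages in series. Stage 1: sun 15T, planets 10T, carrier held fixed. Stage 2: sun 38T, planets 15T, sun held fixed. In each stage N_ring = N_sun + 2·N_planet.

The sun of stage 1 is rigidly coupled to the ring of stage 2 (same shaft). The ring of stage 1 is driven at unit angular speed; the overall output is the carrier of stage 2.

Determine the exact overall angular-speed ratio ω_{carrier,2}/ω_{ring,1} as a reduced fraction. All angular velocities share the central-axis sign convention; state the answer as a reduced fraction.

Stage 1: N_ring = 15 + 2·10 = 35
Stage 1: 15(ω_s−ω_c) = −35(ω_r−ω_c),  ω_c=0, ω_r=1
Stage 1: ω_s = 0 − (35/15)(1−0) = -7/3
  ⇒ ω_s¹/ω_r¹ = -7/3
Stage 2: N_ring = 38 + 2·15 = 68
Stage 2: 38(ω_s−ω_c) = −68(ω_r−ω_c),  ω_s=0, ω_r=1
Stage 2: 38(0−ω_c) = −68(1−ω_c)  ⇒  106ω_c = 68  ⇒  ω_c = 34/53
  ⇒ ω_c²/ω_r² = 34/53
Coupling ω_r² = ω_s¹ ⇒ overall = -7/3 × 34/53 = -238/159

-238/159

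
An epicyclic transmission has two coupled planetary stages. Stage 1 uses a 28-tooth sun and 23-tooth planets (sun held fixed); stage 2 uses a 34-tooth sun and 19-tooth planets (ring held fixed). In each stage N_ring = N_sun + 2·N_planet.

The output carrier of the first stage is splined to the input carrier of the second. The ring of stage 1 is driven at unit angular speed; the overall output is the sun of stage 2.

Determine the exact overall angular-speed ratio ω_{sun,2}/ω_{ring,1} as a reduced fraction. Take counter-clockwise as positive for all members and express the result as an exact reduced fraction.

1961/867

Stage 1: N_ring = 28 + 2·23 = 74
Stage 1: 28(ω_s−ω_c) = −74(ω_r−ω_c),  ω_s=0, ω_r=1
Stage 1: 28(0−ω_c) = −74(1−ω_c)  ⇒  102ω_c = 74  ⇒  ω_c = 37/51
  ⇒ ω_c¹/ω_r¹ = 37/51
Stage 2: N_ring = 34 + 2·19 = 72
Stage 2: 34(ω_s−ω_c) = −72(ω_r−ω_c),  ω_r=0, ω_c=1
Stage 2: ω_s = 1 − (72/34)(0−1) = 53/17
  ⇒ ω_s²/ω_c² = 53/17
Coupling ω_c² = ω_c¹ ⇒ overall = 37/51 × 53/17 = 1961/867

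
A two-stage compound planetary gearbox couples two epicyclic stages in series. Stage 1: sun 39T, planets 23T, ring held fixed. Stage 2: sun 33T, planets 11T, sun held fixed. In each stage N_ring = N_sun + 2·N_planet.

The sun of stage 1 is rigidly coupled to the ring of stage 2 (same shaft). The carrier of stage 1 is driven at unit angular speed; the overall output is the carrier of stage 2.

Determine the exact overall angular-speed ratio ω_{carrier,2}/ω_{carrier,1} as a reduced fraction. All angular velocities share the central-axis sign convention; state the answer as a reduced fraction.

Stage 1: N_ring = 39 + 2·23 = 85
Stage 1: 39(ω_s−ω_c) = −85(ω_r−ω_c),  ω_r=0, ω_c=1
Stage 1: ω_s = 1 − (85/39)(0−1) = 124/39
  ⇒ ω_s¹/ω_c¹ = 124/39
Stage 2: N_ring = 33 + 2·11 = 55
Stage 2: 33(ω_s−ω_c) = −55(ω_r−ω_c),  ω_s=0, ω_r=1
Stage 2: 33(0−ω_c) = −55(1−ω_c)  ⇒  88ω_c = 55  ⇒  ω_c = 5/8
  ⇒ ω_c²/ω_r² = 5/8
Coupling ω_r² = ω_s¹ ⇒ overall = 124/39 × 5/8 = 155/78

155/78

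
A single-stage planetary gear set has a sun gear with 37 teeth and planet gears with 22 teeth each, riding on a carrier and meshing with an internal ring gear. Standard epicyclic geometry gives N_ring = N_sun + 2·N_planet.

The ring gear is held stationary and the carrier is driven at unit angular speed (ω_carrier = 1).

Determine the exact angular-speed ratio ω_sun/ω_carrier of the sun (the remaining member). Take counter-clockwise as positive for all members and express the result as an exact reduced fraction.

118/37

N_ring = 37 + 2·22 = 81
37(ω_s−ω_c) = −81(ω_r−ω_c),  ω_r=0, ω_c=1
ω_s = 1 − (81/37)(0−1) = 118/37
ω_s/ω_c = 118/37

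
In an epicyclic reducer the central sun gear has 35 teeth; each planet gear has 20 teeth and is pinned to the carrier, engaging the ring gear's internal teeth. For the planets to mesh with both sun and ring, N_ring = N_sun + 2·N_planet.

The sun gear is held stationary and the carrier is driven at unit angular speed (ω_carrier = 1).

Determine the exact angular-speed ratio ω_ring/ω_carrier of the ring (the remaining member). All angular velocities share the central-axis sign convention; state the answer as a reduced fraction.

N_ring = 35 + 2·20 = 75
35(ω_s−ω_c) = −75(ω_r−ω_c),  ω_s=0, ω_c=1
ω_r = 1 − (35/75)(0−1) = 22/15
ω_r/ω_c = 22/15

22/15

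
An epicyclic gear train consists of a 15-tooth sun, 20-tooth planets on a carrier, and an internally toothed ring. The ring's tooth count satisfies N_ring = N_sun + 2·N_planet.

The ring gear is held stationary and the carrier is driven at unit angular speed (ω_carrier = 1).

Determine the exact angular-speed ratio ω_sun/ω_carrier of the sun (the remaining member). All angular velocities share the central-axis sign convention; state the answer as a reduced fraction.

N_ring = 15 + 2·20 = 55
15(ω_s−ω_c) = −55(ω_r−ω_c),  ω_r=0, ω_c=1
ω_s = 1 − (55/15)(0−1) = 14/3
ω_s/ω_c = 14/3

14/3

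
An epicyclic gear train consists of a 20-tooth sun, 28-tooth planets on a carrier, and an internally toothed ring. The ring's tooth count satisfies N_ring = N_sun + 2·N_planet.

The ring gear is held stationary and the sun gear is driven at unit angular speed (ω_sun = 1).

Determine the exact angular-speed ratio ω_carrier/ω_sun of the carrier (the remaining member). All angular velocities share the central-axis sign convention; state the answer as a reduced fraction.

N_ring = 20 + 2·28 = 76
20(ω_s−ω_c) = −76(ω_r−ω_c),  ω_r=0, ω_s=1
20(1−ω_c) = −76(0−ω_c)  ⇒  96ω_c = 20  ⇒  ω_c = 5/24
ω_c/ω_s = 5/24

5/24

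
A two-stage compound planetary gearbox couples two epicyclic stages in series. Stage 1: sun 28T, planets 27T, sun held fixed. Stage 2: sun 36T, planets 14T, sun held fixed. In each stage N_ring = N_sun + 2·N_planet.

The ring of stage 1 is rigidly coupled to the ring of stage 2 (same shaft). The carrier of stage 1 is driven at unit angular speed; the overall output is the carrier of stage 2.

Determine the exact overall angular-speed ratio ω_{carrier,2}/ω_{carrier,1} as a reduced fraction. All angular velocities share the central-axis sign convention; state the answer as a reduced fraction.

176/205

Stage 1: N_ring = 28 + 2·27 = 82
Stage 1: 28(ω_s−ω_c) = −82(ω_r−ω_c),  ω_s=0, ω_c=1
Stage 1: ω_r = 1 − (28/82)(0−1) = 55/41
  ⇒ ω_r¹/ω_c¹ = 55/41
Stage 2: N_ring = 36 + 2·14 = 64
Stage 2: 36(ω_s−ω_c) = −64(ω_r−ω_c),  ω_s=0, ω_r=1
Stage 2: 36(0−ω_c) = −64(1−ω_c)  ⇒  100ω_c = 64  ⇒  ω_c = 16/25
  ⇒ ω_c²/ω_r² = 16/25
Coupling ω_r² = ω_r¹ ⇒ overall = 55/41 × 16/25 = 176/205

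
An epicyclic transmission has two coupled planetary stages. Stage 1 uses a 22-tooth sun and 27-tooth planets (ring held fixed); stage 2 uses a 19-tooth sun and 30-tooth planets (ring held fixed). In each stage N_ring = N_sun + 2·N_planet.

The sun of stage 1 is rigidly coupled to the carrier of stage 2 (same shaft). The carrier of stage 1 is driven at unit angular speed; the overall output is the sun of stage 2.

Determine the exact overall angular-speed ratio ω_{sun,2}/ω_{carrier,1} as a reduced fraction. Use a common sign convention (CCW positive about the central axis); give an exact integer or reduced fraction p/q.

Stage 1: N_ring = 22 + 2·27 = 76
Stage 1: 22(ω_s−ω_c) = −76(ω_r−ω_c),  ω_r=0, ω_c=1
Stage 1: ω_s = 1 − (76/22)(0−1) = 49/11
  ⇒ ω_s¹/ω_c¹ = 49/11
Stage 2: N_ring = 19 + 2·30 = 79
Stage 2: 19(ω_s−ω_c) = −79(ω_r−ω_c),  ω_r=0, ω_c=1
Stage 2: ω_s = 1 − (79/19)(0−1) = 98/19
  ⇒ ω_s²/ω_c² = 98/19
Coupling ω_c² = ω_s¹ ⇒ overall = 49/11 × 98/19 = 4802/209

4802/209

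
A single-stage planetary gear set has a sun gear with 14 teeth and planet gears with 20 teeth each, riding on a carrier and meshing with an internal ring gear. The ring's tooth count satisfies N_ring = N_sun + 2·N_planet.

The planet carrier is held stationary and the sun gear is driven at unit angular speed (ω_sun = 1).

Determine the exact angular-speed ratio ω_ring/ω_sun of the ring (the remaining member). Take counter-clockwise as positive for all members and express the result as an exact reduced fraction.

-7/27

N_ring = 14 + 2·20 = 54
14(ω_s−ω_c) = −54(ω_r−ω_c),  ω_c=0, ω_s=1
ω_r = 0 − (14/54)(1−0) = -7/27
ω_r/ω_s = -7/27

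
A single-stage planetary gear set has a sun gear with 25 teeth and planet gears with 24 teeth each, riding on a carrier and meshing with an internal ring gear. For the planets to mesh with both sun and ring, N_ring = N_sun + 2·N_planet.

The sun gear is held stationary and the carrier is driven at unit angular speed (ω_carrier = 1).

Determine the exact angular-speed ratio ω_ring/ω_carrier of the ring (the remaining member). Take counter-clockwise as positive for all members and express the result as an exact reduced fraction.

N_ring = 25 + 2·24 = 73
25(ω_s−ω_c) = −73(ω_r−ω_c),  ω_s=0, ω_c=1
ω_r = 1 − (25/73)(0−1) = 98/73
ω_r/ω_c = 98/73

98/73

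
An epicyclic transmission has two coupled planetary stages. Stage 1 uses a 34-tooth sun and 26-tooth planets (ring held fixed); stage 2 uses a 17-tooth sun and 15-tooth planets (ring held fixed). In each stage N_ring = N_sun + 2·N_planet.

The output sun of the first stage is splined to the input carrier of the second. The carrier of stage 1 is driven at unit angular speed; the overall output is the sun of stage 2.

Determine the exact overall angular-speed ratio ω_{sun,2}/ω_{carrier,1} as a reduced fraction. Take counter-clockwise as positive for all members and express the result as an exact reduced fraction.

Stage 1: N_ring = 34 + 2·26 = 86
Stage 1: 34(ω_s−ω_c) = −86(ω_r−ω_c),  ω_r=0, ω_c=1
Stage 1: ω_s = 1 − (86/34)(0−1) = 60/17
  ⇒ ω_s¹/ω_c¹ = 60/17
Stage 2: N_ring = 17 + 2·15 = 47
Stage 2: 17(ω_s−ω_c) = −47(ω_r−ω_c),  ω_r=0, ω_c=1
Stage 2: ω_s = 1 − (47/17)(0−1) = 64/17
  ⇒ ω_s²/ω_c² = 64/17
Coupling ω_c² = ω_s¹ ⇒ overall = 60/17 × 64/17 = 3840/289

3840/289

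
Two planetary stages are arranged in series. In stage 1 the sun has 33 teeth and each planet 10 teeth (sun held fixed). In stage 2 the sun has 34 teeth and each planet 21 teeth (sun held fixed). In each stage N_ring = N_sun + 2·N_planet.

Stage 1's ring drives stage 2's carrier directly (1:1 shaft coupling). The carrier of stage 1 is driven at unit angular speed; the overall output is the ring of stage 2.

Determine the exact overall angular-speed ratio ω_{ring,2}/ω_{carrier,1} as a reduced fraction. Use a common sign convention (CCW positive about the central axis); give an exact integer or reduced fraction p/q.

2365/1007

Stage 1: N_ring = 33 + 2·10 = 53
Stage 1: 33(ω_s−ω_c) = −53(ω_r−ω_c),  ω_s=0, ω_c=1
Stage 1: ω_r = 1 − (33/53)(0−1) = 86/53
  ⇒ ω_r¹/ω_c¹ = 86/53
Stage 2: N_ring = 34 + 2·21 = 76
Stage 2: 34(ω_s−ω_c) = −76(ω_r−ω_c),  ω_s=0, ω_c=1
Stage 2: ω_r = 1 − (34/76)(0−1) = 55/38
  ⇒ ω_r²/ω_c² = 55/38
Coupling ω_c² = ω_r¹ ⇒ overall = 86/53 × 55/38 = 2365/1007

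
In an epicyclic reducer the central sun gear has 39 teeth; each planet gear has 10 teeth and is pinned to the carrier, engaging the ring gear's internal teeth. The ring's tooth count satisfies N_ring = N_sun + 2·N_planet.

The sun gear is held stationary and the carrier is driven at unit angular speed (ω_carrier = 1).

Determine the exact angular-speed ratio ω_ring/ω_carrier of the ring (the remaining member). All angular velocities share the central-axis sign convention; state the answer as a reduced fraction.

98/59

N_ring = 39 + 2·10 = 59
39(ω_s−ω_c) = −59(ω_r−ω_c),  ω_s=0, ω_c=1
ω_r = 1 − (39/59)(0−1) = 98/59
ω_r/ω_c = 98/59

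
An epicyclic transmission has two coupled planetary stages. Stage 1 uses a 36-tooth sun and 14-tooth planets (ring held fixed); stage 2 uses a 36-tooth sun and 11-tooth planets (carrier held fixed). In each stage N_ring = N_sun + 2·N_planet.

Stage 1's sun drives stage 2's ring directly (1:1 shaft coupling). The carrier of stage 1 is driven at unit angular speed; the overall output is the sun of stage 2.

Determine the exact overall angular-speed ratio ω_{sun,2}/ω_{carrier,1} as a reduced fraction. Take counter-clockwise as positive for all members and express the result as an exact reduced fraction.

-725/162

Stage 1: N_ring = 36 + 2·14 = 64
Stage 1: 36(ω_s−ω_c) = −64(ω_r−ω_c),  ω_r=0, ω_c=1
Stage 1: ω_s = 1 − (64/36)(0−1) = 25/9
  ⇒ ω_s¹/ω_c¹ = 25/9
Stage 2: N_ring = 36 + 2·11 = 58
Stage 2: 36(ω_s−ω_c) = −58(ω_r−ω_c),  ω_c=0, ω_r=1
Stage 2: ω_s = 0 − (58/36)(1−0) = -29/18
  ⇒ ω_s²/ω_r² = -29/18
Coupling ω_r² = ω_s¹ ⇒ overall = 25/9 × -29/18 = -725/162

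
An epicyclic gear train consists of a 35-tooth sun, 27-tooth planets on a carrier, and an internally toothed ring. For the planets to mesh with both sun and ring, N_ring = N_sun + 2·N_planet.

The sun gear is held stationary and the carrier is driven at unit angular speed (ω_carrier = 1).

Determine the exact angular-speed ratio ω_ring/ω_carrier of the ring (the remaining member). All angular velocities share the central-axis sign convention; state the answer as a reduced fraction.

124/89

N_ring = 35 + 2·27 = 89
35(ω_s−ω_c) = −89(ω_r−ω_c),  ω_s=0, ω_c=1
ω_r = 1 − (35/89)(0−1) = 124/89
ω_r/ω_c = 124/89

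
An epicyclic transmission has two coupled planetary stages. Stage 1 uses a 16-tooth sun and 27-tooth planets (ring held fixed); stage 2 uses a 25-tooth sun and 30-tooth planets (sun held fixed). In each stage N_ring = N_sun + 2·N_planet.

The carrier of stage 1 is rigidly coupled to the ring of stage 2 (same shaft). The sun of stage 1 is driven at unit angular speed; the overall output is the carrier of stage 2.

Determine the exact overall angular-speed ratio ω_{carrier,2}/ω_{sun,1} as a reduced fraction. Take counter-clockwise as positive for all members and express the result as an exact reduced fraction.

Stage 1: N_ring = 16 + 2·27 = 70
Stage 1: 16(ω_s−ω_c) = −70(ω_r−ω_c),  ω_r=0, ω_s=1
Stage 1: 16(1−ω_c) = −70(0−ω_c)  ⇒  86ω_c = 16  ⇒  ω_c = 8/43
  ⇒ ω_c¹/ω_s¹ = 8/43
Stage 2: N_ring = 25 + 2·30 = 85
Stage 2: 25(ω_s−ω_c) = −85(ω_r−ω_c),  ω_s=0, ω_r=1
Stage 2: 25(0−ω_c) = −85(1−ω_c)  ⇒  110ω_c = 85  ⇒  ω_c = 17/22
  ⇒ ω_c²/ω_r² = 17/22
Coupling ω_r² = ω_c¹ ⇒ overall = 8/43 × 17/22 = 68/473

68/473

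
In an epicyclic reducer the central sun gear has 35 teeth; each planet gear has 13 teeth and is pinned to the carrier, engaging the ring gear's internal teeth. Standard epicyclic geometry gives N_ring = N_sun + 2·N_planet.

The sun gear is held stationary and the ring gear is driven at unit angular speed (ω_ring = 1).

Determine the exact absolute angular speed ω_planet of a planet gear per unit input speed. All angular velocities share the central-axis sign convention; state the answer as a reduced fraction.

61/26

N_ring = 35 + 2·13 = 61
35(ω_s−ω_c) = −61(ω_r−ω_c),  ω_s=0, ω_r=1
35(0−ω_c) = −61(1−ω_c)  ⇒  96ω_c = 61  ⇒  ω_c = 61/96
sun–planet: 35·(0−61/96) = −13·(ω_p−ω_c)  ⇒  ω_p−ω_c = −(35/13)·(-61/96) = 2135/1248
ω_p = 61/96 + 2135/1248 = 61/26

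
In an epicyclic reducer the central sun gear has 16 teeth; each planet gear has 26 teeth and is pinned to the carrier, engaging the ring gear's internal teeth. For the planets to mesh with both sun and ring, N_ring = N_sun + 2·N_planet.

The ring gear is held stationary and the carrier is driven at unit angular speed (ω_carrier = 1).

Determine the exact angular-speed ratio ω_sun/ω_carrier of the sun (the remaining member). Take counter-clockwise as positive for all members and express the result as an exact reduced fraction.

21/4

N_ring = 16 + 2·26 = 68
16(ω_s−ω_c) = −68(ω_r−ω_c),  ω_r=0, ω_c=1
ω_s = 1 − (68/16)(0−1) = 21/4
ω_s/ω_c = 21/4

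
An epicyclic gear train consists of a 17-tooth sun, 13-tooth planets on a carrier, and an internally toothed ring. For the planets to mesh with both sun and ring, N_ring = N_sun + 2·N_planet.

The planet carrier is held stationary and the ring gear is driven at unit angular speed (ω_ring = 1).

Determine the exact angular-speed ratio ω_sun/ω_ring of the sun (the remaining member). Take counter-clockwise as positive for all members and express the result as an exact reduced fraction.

-43/17

N_ring = 17 + 2·13 = 43
17(ω_s−ω_c) = −43(ω_r−ω_c),  ω_c=0, ω_r=1
ω_s = 0 − (43/17)(1−0) = -43/17
ω_s/ω_r = -43/17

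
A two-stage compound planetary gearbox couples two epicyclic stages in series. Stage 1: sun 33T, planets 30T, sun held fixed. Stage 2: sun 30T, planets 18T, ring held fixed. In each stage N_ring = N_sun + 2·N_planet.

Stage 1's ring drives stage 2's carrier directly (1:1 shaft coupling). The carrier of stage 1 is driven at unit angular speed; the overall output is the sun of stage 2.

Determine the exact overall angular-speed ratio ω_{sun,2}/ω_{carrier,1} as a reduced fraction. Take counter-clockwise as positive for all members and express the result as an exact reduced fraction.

672/155

Stage 1: N_ring = 33 + 2·30 = 93
Stage 1: 33(ω_s−ω_c) = −93(ω_r−ω_c),  ω_s=0, ω_c=1
Stage 1: ω_r = 1 − (33/93)(0−1) = 42/31
  ⇒ ω_r¹/ω_c¹ = 42/31
Stage 2: N_ring = 30 + 2·18 = 66
Stage 2: 30(ω_s−ω_c) = −66(ω_r−ω_c),  ω_r=0, ω_c=1
Stage 2: ω_s = 1 − (66/30)(0−1) = 16/5
  ⇒ ω_s²/ω_c² = 16/5
Coupling ω_c² = ω_r¹ ⇒ overall = 42/31 × 16/5 = 672/155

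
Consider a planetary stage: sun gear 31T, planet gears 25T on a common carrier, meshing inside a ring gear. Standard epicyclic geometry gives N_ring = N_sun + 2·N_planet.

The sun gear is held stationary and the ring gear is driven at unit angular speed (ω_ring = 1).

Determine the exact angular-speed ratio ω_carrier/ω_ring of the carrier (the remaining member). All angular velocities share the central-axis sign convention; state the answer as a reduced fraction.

N_ring = 31 + 2·25 = 81
31(ω_s−ω_c) = −81(ω_r−ω_c),  ω_s=0, ω_r=1
31(0−ω_c) = −81(1−ω_c)  ⇒  112ω_c = 81  ⇒  ω_c = 81/112
ω_c/ω_r = 81/112

81/112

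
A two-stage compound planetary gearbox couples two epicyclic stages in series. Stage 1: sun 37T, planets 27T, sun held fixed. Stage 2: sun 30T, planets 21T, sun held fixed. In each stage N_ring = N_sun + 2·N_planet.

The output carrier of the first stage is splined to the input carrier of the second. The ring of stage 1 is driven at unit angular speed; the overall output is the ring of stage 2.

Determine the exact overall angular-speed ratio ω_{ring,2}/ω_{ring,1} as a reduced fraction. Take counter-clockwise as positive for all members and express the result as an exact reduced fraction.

Stage 1: N_ring = 37 + 2·27 = 91
Stage 1: 37(ω_s−ω_c) = −91(ω_r−ω_c),  ω_s=0, ω_r=1
Stage 1: 37(0−ω_c) = −91(1−ω_c)  ⇒  128ω_c = 91  ⇒  ω_c = 91/128
  ⇒ ω_c¹/ω_r¹ = 91/128
Stage 2: N_ring = 30 + 2·21 = 72
Stage 2: 30(ω_s−ω_c) = −72(ω_r−ω_c),  ω_s=0, ω_c=1
Stage 2: ω_r = 1 − (30/72)(0−1) = 17/12
  ⇒ ω_r²/ω_c² = 17/12
Coupling ω_c² = ω_c¹ ⇒ overall = 91/128 × 17/12 = 1547/1536

1547/1536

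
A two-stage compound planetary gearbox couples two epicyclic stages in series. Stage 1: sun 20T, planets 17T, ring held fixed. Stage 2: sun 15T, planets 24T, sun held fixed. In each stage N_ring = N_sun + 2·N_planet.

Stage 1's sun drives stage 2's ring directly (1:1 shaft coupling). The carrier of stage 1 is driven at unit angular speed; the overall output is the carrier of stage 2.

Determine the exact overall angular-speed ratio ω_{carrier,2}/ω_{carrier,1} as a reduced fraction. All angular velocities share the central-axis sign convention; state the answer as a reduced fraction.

Stage 1: N_ring = 20 + 2·17 = 54
Stage 1: 20(ω_s−ω_c) = −54(ω_r−ω_c),  ω_r=0, ω_c=1
Stage 1: ω_s = 1 − (54/20)(0−1) = 37/10
  ⇒ ω_s¹/ω_c¹ = 37/10
Stage 2: N_ring = 15 + 2·24 = 63
Stage 2: 15(ω_s−ω_c) = −63(ω_r−ω_c),  ω_s=0, ω_r=1
Stage 2: 15(0−ω_c) = −63(1−ω_c)  ⇒  78ω_c = 63  ⇒  ω_c = 21/26
  ⇒ ω_c²/ω_r² = 21/26
Coupling ω_r² = ω_s¹ ⇒ overall = 37/10 × 21/26 = 777/260

777/260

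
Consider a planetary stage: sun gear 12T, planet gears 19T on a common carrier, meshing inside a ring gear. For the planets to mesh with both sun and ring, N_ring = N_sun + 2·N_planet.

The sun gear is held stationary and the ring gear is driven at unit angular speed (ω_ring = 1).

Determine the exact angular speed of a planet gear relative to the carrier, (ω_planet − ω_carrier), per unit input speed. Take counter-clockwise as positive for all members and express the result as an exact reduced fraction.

N_ring = 12 + 2·19 = 50
12(ω_s−ω_c) = −50(ω_r−ω_c),  ω_s=0, ω_r=1
12(0−ω_c) = −50(1−ω_c)  ⇒  62ω_c = 50  ⇒  ω_c = 25/31
sun–planet: 12·(0−25/31) = −19·(ω_p−ω_c)  ⇒  ω_p−ω_c = −(12/19)·(-25/31) = 300/589

300/589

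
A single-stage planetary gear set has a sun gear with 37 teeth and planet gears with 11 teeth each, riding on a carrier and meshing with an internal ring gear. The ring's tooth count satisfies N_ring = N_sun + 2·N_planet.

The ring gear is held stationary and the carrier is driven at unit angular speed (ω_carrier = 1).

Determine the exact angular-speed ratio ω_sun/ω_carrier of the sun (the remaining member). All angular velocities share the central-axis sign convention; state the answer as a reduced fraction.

N_ring = 37 + 2·11 = 59
37(ω_s−ω_c) = −59(ω_r−ω_c),  ω_r=0, ω_c=1
ω_s = 1 − (59/37)(0−1) = 96/37
ω_s/ω_c = 96/37

96/37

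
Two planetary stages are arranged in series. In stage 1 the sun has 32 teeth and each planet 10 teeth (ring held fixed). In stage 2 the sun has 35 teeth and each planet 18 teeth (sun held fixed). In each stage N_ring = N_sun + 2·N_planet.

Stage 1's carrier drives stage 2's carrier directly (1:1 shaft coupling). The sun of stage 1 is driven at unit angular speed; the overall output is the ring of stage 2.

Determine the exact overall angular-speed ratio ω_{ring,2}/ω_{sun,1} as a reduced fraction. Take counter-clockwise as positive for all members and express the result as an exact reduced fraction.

848/1491

Stage 1: N_ring = 32 + 2·10 = 52
Stage 1: 32(ω_s−ω_c) = −52(ω_r−ω_c),  ω_r=0, ω_s=1
Stage 1: 32(1−ω_c) = −52(0−ω_c)  ⇒  84ω_c = 32  ⇒  ω_c = 8/21
  ⇒ ω_c¹/ω_s¹ = 8/21
Stage 2: N_ring = 35 + 2·18 = 71
Stage 2: 35(ω_s−ω_c) = −71(ω_r−ω_c),  ω_s=0, ω_c=1
Stage 2: ω_r = 1 − (35/71)(0−1) = 106/71
  ⇒ ω_r²/ω_c² = 106/71
Coupling ω_c² = ω_c¹ ⇒ overall = 8/21 × 106/71 = 848/1491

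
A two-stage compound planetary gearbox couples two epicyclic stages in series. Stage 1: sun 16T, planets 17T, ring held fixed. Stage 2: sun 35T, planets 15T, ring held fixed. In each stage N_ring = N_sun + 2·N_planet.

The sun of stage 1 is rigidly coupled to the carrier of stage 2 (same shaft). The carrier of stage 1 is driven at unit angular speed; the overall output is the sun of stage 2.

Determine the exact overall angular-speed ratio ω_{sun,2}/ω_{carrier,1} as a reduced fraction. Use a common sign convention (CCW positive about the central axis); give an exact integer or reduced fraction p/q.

Stage 1: N_ring = 16 + 2·17 = 50
Stage 1: 16(ω_s−ω_c) = −50(ω_r−ω_c),  ω_r=0, ω_c=1
Stage 1: ω_s = 1 − (50/16)(0−1) = 33/8
  ⇒ ω_s¹/ω_c¹ = 33/8
Stage 2: N_ring = 35 + 2·15 = 65
Stage 2: 35(ω_s−ω_c) = −65(ω_r−ω_c),  ω_r=0, ω_c=1
Stage 2: ω_s = 1 − (65/35)(0−1) = 20/7
  ⇒ ω_s²/ω_c² = 20/7
Coupling ω_c² = ω_s¹ ⇒ overall = 33/8 × 20/7 = 165/14

165/14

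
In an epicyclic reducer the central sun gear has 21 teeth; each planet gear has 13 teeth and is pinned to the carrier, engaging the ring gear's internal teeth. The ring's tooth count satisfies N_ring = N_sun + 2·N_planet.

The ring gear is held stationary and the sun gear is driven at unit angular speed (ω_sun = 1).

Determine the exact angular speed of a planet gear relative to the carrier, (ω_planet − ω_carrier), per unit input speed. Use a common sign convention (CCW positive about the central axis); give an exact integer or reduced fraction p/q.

-987/884

N_ring = 21 + 2·13 = 47
21(ω_s−ω_c) = −47(ω_r−ω_c),  ω_r=0, ω_s=1
21(1−ω_c) = −47(0−ω_c)  ⇒  68ω_c = 21  ⇒  ω_c = 21/68
sun–planet: 21·(1−21/68) = −13·(ω_p−ω_c)  ⇒  ω_p−ω_c = −(21/13)·(47/68) = -987/884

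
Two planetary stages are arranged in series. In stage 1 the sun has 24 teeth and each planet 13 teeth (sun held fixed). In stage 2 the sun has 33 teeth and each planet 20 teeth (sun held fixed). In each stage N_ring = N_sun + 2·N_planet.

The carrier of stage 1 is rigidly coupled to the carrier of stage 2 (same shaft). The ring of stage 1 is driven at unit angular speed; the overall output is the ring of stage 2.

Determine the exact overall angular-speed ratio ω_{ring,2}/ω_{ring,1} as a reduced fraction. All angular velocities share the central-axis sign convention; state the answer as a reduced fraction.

2650/2701

Stage 1: N_ring = 24 + 2·13 = 50
Stage 1: 24(ω_s−ω_c) = −50(ω_r−ω_c),  ω_s=0, ω_r=1
Stage 1: 24(0−ω_c) = −50(1−ω_c)  ⇒  74ω_c = 50  ⇒  ω_c = 25/37
  ⇒ ω_c¹/ω_r¹ = 25/37
Stage 2: N_ring = 33 + 2·20 = 73
Stage 2: 33(ω_s−ω_c) = −73(ω_r−ω_c),  ω_s=0, ω_c=1
Stage 2: ω_r = 1 − (33/73)(0−1) = 106/73
  ⇒ ω_r²/ω_c² = 106/73
Coupling ω_c² = ω_c¹ ⇒ overall = 25/37 × 106/73 = 2650/2701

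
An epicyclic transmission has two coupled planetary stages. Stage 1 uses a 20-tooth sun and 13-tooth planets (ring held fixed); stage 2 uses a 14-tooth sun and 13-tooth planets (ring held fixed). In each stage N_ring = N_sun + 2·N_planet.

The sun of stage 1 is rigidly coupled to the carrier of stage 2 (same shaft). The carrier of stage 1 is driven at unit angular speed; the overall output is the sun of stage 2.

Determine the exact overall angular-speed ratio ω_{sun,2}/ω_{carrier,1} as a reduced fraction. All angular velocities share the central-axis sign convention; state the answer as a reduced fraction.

891/70

Stage 1: N_ring = 20 + 2·13 = 46
Stage 1: 20(ω_s−ω_c) = −46(ω_r−ω_c),  ω_r=0, ω_c=1
Stage 1: ω_s = 1 − (46/20)(0−1) = 33/10
  ⇒ ω_s¹/ω_c¹ = 33/10
Stage 2: N_ring = 14 + 2·13 = 40
Stage 2: 14(ω_s−ω_c) = −40(ω_r−ω_c),  ω_r=0, ω_c=1
Stage 2: ω_s = 1 − (40/14)(0−1) = 27/7
  ⇒ ω_s²/ω_c² = 27/7
Coupling ω_c² = ω_s¹ ⇒ overall = 33/10 × 27/7 = 891/70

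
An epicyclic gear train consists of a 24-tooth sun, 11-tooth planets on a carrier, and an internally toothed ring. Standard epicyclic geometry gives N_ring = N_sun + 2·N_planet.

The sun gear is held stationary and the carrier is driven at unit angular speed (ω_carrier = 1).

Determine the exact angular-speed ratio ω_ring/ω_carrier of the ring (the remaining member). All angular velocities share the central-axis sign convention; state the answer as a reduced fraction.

35/23

N_ring = 24 + 2·11 = 46
24(ω_s−ω_c) = −46(ω_r−ω_c),  ω_s=0, ω_c=1
ω_r = 1 − (24/46)(0−1) = 35/23
ω_r/ω_c = 35/23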